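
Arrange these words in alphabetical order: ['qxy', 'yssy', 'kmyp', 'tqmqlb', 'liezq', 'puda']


Compare strings character by character (the first differing letter decides):
  'kmyp' < 'liezq' since 'k' < 'l' at position 1
  'liezq' < 'puda' since 'l' < 'p' at position 1
  'puda' < 'qxy' since 'p' < 'q' at position 1
  'qxy' < 'tqmqlb' since 'q' < 't' at position 1
  'tqmqlb' < 'yssy' since 't' < 'y' at position 1
Chaining these comparisons gives the alphabetical order.
Final answer: ['kmyp', 'liezq', 'puda', 'qxy', 'tqmqlb', 'yssy']


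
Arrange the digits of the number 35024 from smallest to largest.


The number 35024 has digits: 3, 5, 0, 2, 4
Sorted: 0, 2, 3, 4, 5
Joining the sorted digits gives the result.
Final answer: 02345


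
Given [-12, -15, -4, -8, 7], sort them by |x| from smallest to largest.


Compute absolute values:
  |-12| = 12
  |-15| = 15
  |-4| = 4
  |-8| = 8
  |7| = 7
Absolute values in increasing order: 4 < 7 < 8 < 12 < 15
Listing the original numbers in that order gives the answer.
Final answer: [-4, 7, -8, -12, -15]


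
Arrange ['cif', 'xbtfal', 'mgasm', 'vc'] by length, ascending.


Compute lengths:
  'cif' has length 3
  'xbtfal' has length 6
  'mgasm' has length 5
  'vc' has length 2
Lengths in increasing order: 2 < 3 < 5 < 6
Listing the words in that order gives the answer.
Final answer: ['vc', 'cif', 'mgasm', 'xbtfal']


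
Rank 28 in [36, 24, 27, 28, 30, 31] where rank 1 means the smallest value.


Sort ascending: [24, 27, 28, 30, 31, 36]
Find 28 in the sorted list.
28 is at position 3 (1-indexed).
Final answer: 3


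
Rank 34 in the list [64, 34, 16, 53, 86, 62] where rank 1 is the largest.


Sort descending: [86, 64, 62, 53, 34, 16]
Find 34 in the sorted list.
34 is at position 5.
Final answer: 5


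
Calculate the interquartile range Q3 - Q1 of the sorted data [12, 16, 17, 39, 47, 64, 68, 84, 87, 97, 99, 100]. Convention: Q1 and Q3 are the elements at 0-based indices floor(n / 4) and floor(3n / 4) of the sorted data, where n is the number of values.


The data has n = 12 elements.
Q1 index = floor(12 / 4) = floor(3) = 3; Q3 index = floor(3 * 12 / 4) = floor(9) = 9
Q1 = element at index 3 = 39
Q3 = element at index 9 = 97
IQR = 97 - 39 = 58
Final answer: 58


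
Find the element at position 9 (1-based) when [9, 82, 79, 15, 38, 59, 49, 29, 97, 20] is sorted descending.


Sort descending: [97, 82, 79, 59, 49, 38, 29, 20, 15, 9]
The 9th element (1-indexed) is at index 8.
Value = 15
Final answer: 15


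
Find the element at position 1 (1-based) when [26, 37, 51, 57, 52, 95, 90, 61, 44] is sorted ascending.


Sort ascending: [26, 37, 44, 51, 52, 57, 61, 90, 95]
The 1st element (1-indexed) is at index 0.
Value = 26
Final answer: 26


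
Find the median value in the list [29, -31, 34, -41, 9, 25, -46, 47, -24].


First, sort the list: [-46, -41, -31, -24, 9, 25, 29, 34, 47]
The list has 9 elements (odd count).
The middle index is 4 (0-based), and the element there is 9.
Final answer: 9


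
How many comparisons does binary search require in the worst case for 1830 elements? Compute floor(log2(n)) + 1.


Binary search halves the search space each step.
Maximum comparisons = floor(log2(1830)) + 1
log2(1830) = 10.8376
floor(log2(1830)) = 10, so 10 + 1 = 11
Final answer: 11


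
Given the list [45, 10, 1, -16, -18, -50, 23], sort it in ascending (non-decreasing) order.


Original list: [45, 10, 1, -16, -18, -50, 23]
Repeatedly take the smallest remaining element:
  Remaining [45, 10, 1, -16, -18, -50, 23] -> smallest is -50
  Remaining [45, 10, 1, -16, -18, 23] -> smallest is -18
  Remaining [45, 10, 1, -16, 23] -> smallest is -16
  Remaining [45, 10, 1, 23] -> smallest is 1
  Remaining [45, 10, 23] -> smallest is 10
  Remaining [45, 23] -> smallest is 23
  Remaining [45] -> smallest is 45
Collecting the picks in order gives the sorted list.
Final answer: [-50, -18, -16, 1, 10, 23, 45]


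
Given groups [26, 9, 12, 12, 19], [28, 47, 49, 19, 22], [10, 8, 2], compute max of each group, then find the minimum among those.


Find max of each group:
  Group 1: [26, 9, 12, 12, 19] -> max = 26
  Group 2: [28, 47, 49, 19, 22] -> max = 49
  Group 3: [10, 8, 2] -> max = 10
Maxes: [26, 49, 10]
Minimum of maxes = 10
Final answer: 10


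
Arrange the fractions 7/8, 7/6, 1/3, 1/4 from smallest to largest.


Convert to decimal for comparison:
  7/8 = 0.875
  7/6 = 1.1667
  1/3 = 0.3333
  1/4 = 0.25
Decimals in increasing order: 0.25 < 0.3333 < 0.875 < 1.1667
Writing each back as its fraction gives the sorted order.
Final answer: 1/4, 1/3, 7/8, 7/6


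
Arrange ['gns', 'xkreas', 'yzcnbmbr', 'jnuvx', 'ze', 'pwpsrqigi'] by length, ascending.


Compute lengths:
  'gns' has length 3
  'xkreas' has length 6
  'yzcnbmbr' has length 8
  'jnuvx' has length 5
  'ze' has length 2
  'pwpsrqigi' has length 9
Lengths in increasing order: 2 < 3 < 5 < 6 < 8 < 9
Listing the words in that order gives the answer.
Final answer: ['ze', 'gns', 'jnuvx', 'xkreas', 'yzcnbmbr', 'pwpsrqigi']


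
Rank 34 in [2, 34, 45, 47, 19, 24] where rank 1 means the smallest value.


Sort ascending: [2, 19, 24, 34, 45, 47]
Find 34 in the sorted list.
34 is at position 4 (1-indexed).
Final answer: 4


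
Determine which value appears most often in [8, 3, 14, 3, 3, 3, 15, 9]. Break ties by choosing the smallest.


Count the frequency of each value:
  3 appears 4 time(s)
  8 appears 1 time(s)
  9 appears 1 time(s)
  14 appears 1 time(s)
  15 appears 1 time(s)
Maximum frequency is 4.
Only 3 reaches that frequency, so it is the mode.
Final answer: 3


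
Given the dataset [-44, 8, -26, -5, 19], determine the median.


First, sort the list: [-44, -26, -5, 8, 19]
The list has 5 elements (odd count).
The middle index is 2 (0-based), and the element there is -5.
Final answer: -5


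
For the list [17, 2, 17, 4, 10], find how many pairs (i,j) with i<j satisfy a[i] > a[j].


For each element, count the later elements that are smaller than it:
  17 (index 0): smaller elements after it = [2, 4, 10] -> 3
  2 (index 1): smaller elements after it = [] -> 0
  17 (index 2): smaller elements after it = [4, 10] -> 2
  4 (index 3): smaller elements after it = [] -> 0
Total inversions = 3 + 0 + 2 + 0 = 5
Final answer: 5


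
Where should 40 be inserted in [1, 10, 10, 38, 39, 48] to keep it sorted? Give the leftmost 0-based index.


List is sorted: [1, 10, 10, 38, 39, 48]
We need the leftmost position where 40 can be inserted, i.e. the first index whose element is >= 40 (or the end of the list if none is).
Binary search with low=0, high=6 (0-based indices):
  low=0, high=6, mid=3: a[3]=38 < 40, so low = 4
  low=4, high=6, mid=5: a[5]=48 >= 40, so high = 5
  low=4, high=5, mid=4: a[4]=39 < 40, so low = 5
Now low = high = 5, so the insertion index is 5.
Final answer: 5


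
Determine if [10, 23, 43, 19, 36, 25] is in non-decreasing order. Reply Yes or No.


Check consecutive pairs:
  10 <= 23? True
  23 <= 43? True
  43 <= 19? False
  19 <= 36? True
  36 <= 25? False
2 consecutive pair(s) are out of order, so the list is not sorted.
Final answer: No


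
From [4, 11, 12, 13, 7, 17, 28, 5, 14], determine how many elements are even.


Check each element:
  4 is even
  11 is odd
  12 is even
  13 is odd
  7 is odd
  17 is odd
  28 is even
  5 is odd
  14 is even
Evens: [4, 12, 28, 14]
Count of evens = 4
Final answer: 4


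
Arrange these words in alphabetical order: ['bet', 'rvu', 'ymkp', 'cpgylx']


Compare strings character by character (the first differing letter decides):
  'bet' < 'cpgylx' since 'b' < 'c' at position 1
  'cpgylx' < 'rvu' since 'c' < 'r' at position 1
  'rvu' < 'ymkp' since 'r' < 'y' at position 1
Chaining these comparisons gives the alphabetical order.
Final answer: ['bet', 'cpgylx', 'rvu', 'ymkp']


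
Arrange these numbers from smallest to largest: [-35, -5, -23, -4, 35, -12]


Original list: [-35, -5, -23, -4, 35, -12]
Repeatedly take the smallest remaining element:
  Remaining [-35, -5, -23, -4, 35, -12] -> smallest is -35
  Remaining [-5, -23, -4, 35, -12] -> smallest is -23
  Remaining [-5, -4, 35, -12] -> smallest is -12
  Remaining [-5, -4, 35] -> smallest is -5
  Remaining [-4, 35] -> smallest is -4
  Remaining [35] -> smallest is 35
Collecting the picks in order gives the sorted list.
Final answer: [-35, -23, -12, -5, -4, 35]


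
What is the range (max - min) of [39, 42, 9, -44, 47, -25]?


Maximum value: 47
Minimum value: -44
Range = 47 - (-44) = 91
Final answer: 91


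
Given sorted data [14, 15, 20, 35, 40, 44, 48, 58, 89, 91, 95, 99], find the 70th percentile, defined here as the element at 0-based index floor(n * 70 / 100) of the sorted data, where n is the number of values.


The dataset has n = 12 elements.
Index = floor(12 * 70 / 100) = floor(840 / 100) = floor(8.4) = 8
Counting from index 0 in the sorted data, the element at index 8 is 89.
Final answer: 89


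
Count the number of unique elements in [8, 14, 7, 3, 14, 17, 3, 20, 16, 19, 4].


List all unique values:
Distinct values: [3, 4, 7, 8, 14, 16, 17, 19, 20]
Count = 9
Final answer: 9


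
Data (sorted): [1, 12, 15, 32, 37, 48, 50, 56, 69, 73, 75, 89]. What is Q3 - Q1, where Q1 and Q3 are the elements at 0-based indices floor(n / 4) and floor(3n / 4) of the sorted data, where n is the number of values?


The data has n = 12 elements.
Q1 index = floor(12 / 4) = floor(3) = 3; Q3 index = floor(3 * 12 / 4) = floor(9) = 9
Q1 = element at index 3 = 32
Q3 = element at index 9 = 73
IQR = 73 - 32 = 41
Final answer: 41


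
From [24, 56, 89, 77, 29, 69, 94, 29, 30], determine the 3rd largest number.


Sort descending: [94, 89, 77, 69, 56, 30, 29, 29, 24]
The 3rd element (1-indexed) is at index 2.
Value = 77
Final answer: 77


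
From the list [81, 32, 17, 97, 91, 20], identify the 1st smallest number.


Sort ascending: [17, 20, 32, 81, 91, 97]
The 1st element (1-indexed) is at index 0.
Value = 17
Final answer: 17


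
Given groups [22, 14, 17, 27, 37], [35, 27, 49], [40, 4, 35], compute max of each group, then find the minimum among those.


Find max of each group:
  Group 1: [22, 14, 17, 27, 37] -> max = 37
  Group 2: [35, 27, 49] -> max = 49
  Group 3: [40, 4, 35] -> max = 40
Maxes: [37, 49, 40]
Minimum of maxes = 37
Final answer: 37


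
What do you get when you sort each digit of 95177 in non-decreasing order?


The number 95177 has digits: 9, 5, 1, 7, 7
Sorted: 1, 5, 7, 7, 9
Joining the sorted digits gives the result.
Final answer: 15779


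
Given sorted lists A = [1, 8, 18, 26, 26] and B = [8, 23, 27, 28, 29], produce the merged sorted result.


List A: [1, 8, 18, 26, 26]
List B: [8, 23, 27, 28, 29]
Repeatedly compare the front elements and take the smaller:
  1 vs 8 -> take 1
  8 vs 8 -> take 8
  18 vs 8 -> take 8
  18 vs 23 -> take 18
  26 vs 23 -> take 23
  26 vs 27 -> take 26
  26 vs 27 -> take 26
  A is exhausted; append the rest of B: [27, 28, 29]
Final answer: [1, 8, 8, 18, 23, 26, 26, 27, 28, 29]


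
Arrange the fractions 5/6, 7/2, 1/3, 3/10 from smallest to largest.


Convert to decimal for comparison:
  5/6 = 0.8333
  7/2 = 3.5
  1/3 = 0.3333
  3/10 = 0.3
Decimals in increasing order: 0.3 < 0.3333 < 0.8333 < 3.5
Writing each back as its fraction gives the sorted order.
Final answer: 3/10, 1/3, 5/6, 7/2


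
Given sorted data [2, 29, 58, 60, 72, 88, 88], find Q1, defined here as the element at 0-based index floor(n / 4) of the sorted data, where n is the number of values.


The list has n = 7 elements.
Q1 index = floor(7 / 4) = floor(1.75) = 1
Counting from index 0 in the sorted data, the element at index 1 is 29.
Final answer: 29


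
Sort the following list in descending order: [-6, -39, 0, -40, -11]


Original list: [-6, -39, 0, -40, -11]
Repeatedly take the largest remaining element:
  Remaining [-6, -39, 0, -40, -11] -> largest is 0
  Remaining [-6, -39, -40, -11] -> largest is -6
  Remaining [-39, -40, -11] -> largest is -11
  Remaining [-39, -40] -> largest is -39
  Remaining [-40] -> largest is -40
Collecting the picks in order gives the descending list.
Final answer: [0, -6, -11, -39, -40]


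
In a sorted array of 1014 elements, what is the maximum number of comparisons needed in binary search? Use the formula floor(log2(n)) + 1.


Binary search halves the search space each step.
Maximum comparisons = floor(log2(1014)) + 1
log2(1014) = 9.9858
floor(log2(1014)) = 9, so 9 + 1 = 10
Final answer: 10


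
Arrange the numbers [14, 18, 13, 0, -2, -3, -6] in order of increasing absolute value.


Compute absolute values:
  |14| = 14
  |18| = 18
  |13| = 13
  |0| = 0
  |-2| = 2
  |-3| = 3
  |-6| = 6
Absolute values in increasing order: 0 < 2 < 3 < 6 < 13 < 14 < 18
Listing the original numbers in that order gives the answer.
Final answer: [0, -2, -3, -6, 13, 14, 18]


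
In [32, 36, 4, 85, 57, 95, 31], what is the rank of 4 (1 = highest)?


Sort descending: [95, 85, 57, 36, 32, 31, 4]
Find 4 in the sorted list.
4 is at position 7.
Final answer: 7


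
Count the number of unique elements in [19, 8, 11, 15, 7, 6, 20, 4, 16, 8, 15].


List all unique values:
Distinct values: [4, 6, 7, 8, 11, 15, 16, 19, 20]
Count = 9
Final answer: 9


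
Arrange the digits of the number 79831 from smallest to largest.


The number 79831 has digits: 7, 9, 8, 3, 1
Sorted: 1, 3, 7, 8, 9
Joining the sorted digits gives the result.
Final answer: 13789


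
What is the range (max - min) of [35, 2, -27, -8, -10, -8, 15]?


Maximum value: 35
Minimum value: -27
Range = 35 - (-27) = 62
Final answer: 62


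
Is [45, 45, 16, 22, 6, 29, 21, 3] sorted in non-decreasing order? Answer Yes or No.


Check consecutive pairs:
  45 <= 45? True
  45 <= 16? False
  16 <= 22? True
  22 <= 6? False
  6 <= 29? True
  29 <= 21? False
  21 <= 3? False
4 consecutive pair(s) are out of order, so the list is not sorted.
Final answer: No


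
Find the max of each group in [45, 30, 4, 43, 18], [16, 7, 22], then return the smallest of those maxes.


Find max of each group:
  Group 1: [45, 30, 4, 43, 18] -> max = 45
  Group 2: [16, 7, 22] -> max = 22
Maxes: [45, 22]
Minimum of maxes = 22
Final answer: 22


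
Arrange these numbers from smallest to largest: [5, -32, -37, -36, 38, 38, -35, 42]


Original list: [5, -32, -37, -36, 38, 38, -35, 42]
Repeatedly take the smallest remaining element:
  Remaining [5, -32, -37, -36, 38, 38, -35, 42] -> smallest is -37
  Remaining [5, -32, -36, 38, 38, -35, 42] -> smallest is -36
  Remaining [5, -32, 38, 38, -35, 42] -> smallest is -35
  Remaining [5, -32, 38, 38, 42] -> smallest is -32
  Remaining [5, 38, 38, 42] -> smallest is 5
  Remaining [38, 38, 42] -> smallest is 38
  Remaining [38, 42] -> smallest is 38
  Remaining [42] -> smallest is 42
Collecting the picks in order gives the sorted list.
Final answer: [-37, -36, -35, -32, 5, 38, 38, 42]


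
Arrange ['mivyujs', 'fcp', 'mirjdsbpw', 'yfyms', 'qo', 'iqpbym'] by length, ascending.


Compute lengths:
  'mivyujs' has length 7
  'fcp' has length 3
  'mirjdsbpw' has length 9
  'yfyms' has length 5
  'qo' has length 2
  'iqpbym' has length 6
Lengths in increasing order: 2 < 3 < 5 < 6 < 7 < 9
Listing the words in that order gives the answer.
Final answer: ['qo', 'fcp', 'yfyms', 'iqpbym', 'mivyujs', 'mirjdsbpw']


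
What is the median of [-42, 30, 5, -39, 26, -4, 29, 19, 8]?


First, sort the list: [-42, -39, -4, 5, 8, 19, 26, 29, 30]
The list has 9 elements (odd count).
The middle index is 4 (0-based), and the element there is 8.
Final answer: 8


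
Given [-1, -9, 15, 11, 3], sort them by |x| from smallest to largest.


Compute absolute values:
  |-1| = 1
  |-9| = 9
  |15| = 15
  |11| = 11
  |3| = 3
Absolute values in increasing order: 1 < 3 < 9 < 11 < 15
Listing the original numbers in that order gives the answer.
Final answer: [-1, 3, -9, 11, 15]


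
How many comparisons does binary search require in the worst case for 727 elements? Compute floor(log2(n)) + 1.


Binary search halves the search space each step.
Maximum comparisons = floor(log2(727)) + 1
log2(727) = 9.5058
floor(log2(727)) = 9, so 9 + 1 = 10
Final answer: 10


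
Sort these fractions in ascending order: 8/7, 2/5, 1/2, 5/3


Convert to decimal for comparison:
  8/7 = 1.1429
  2/5 = 0.4
  1/2 = 0.5
  5/3 = 1.6667
Decimals in increasing order: 0.4 < 0.5 < 1.1429 < 1.6667
Writing each back as its fraction gives the sorted order.
Final answer: 2/5, 1/2, 8/7, 5/3


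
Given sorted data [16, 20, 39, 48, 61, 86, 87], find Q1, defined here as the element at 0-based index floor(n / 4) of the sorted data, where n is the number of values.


The list has n = 7 elements.
Q1 index = floor(7 / 4) = floor(1.75) = 1
Counting from index 0 in the sorted data, the element at index 1 is 20.
Final answer: 20


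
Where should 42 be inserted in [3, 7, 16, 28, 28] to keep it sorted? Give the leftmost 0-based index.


List is sorted: [3, 7, 16, 28, 28]
We need the leftmost position where 42 can be inserted, i.e. the first index whose element is >= 42 (or the end of the list if none is).
Binary search with low=0, high=5 (0-based indices):
  low=0, high=5, mid=2: a[2]=16 < 42, so low = 3
  low=3, high=5, mid=4: a[4]=28 < 42, so low = 5
Now low = high = 5, so the insertion index is 5.
Final answer: 5


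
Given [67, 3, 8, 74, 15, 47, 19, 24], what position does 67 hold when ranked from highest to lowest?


Sort descending: [74, 67, 47, 24, 19, 15, 8, 3]
Find 67 in the sorted list.
67 is at position 2.
Final answer: 2


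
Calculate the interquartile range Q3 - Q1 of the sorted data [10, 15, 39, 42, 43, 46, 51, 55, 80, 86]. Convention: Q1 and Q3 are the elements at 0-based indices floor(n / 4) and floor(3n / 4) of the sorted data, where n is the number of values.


The data has n = 10 elements.
Q1 index = floor(10 / 4) = floor(2.5) = 2; Q3 index = floor(3 * 10 / 4) = floor(7.5) = 7
Q1 = element at index 2 = 39
Q3 = element at index 7 = 55
IQR = 55 - 39 = 16
Final answer: 16


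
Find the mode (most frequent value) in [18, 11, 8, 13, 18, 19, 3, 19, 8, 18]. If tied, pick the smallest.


Count the frequency of each value:
  3 appears 1 time(s)
  8 appears 2 time(s)
  11 appears 1 time(s)
  13 appears 1 time(s)
  18 appears 3 time(s)
  19 appears 2 time(s)
Maximum frequency is 3.
Only 18 reaches that frequency, so it is the mode.
Final answer: 18


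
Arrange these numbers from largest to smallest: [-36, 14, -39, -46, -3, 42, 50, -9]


Original list: [-36, 14, -39, -46, -3, 42, 50, -9]
Repeatedly take the largest remaining element:
  Remaining [-36, 14, -39, -46, -3, 42, 50, -9] -> largest is 50
  Remaining [-36, 14, -39, -46, -3, 42, -9] -> largest is 42
  Remaining [-36, 14, -39, -46, -3, -9] -> largest is 14
  Remaining [-36, -39, -46, -3, -9] -> largest is -3
  Remaining [-36, -39, -46, -9] -> largest is -9
  Remaining [-36, -39, -46] -> largest is -36
  Remaining [-39, -46] -> largest is -39
  Remaining [-46] -> largest is -46
Collecting the picks in order gives the descending list.
Final answer: [50, 42, 14, -3, -9, -36, -39, -46]


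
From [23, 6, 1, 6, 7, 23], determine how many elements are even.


Check each element:
  23 is odd
  6 is even
  1 is odd
  6 is even
  7 is odd
  23 is odd
Evens: [6, 6]
Count of evens = 2
Final answer: 2


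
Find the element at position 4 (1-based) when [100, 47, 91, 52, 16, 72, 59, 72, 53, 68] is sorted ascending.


Sort ascending: [16, 47, 52, 53, 59, 68, 72, 72, 91, 100]
The 4th element (1-indexed) is at index 3.
Value = 53
Final answer: 53


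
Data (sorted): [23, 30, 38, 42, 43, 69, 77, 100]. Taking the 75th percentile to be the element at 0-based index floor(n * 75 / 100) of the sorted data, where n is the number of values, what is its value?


The dataset has n = 8 elements.
Index = floor(8 * 75 / 100) = floor(600 / 100) = floor(6) = 6
Counting from index 0 in the sorted data, the element at index 6 is 77.
Final answer: 77


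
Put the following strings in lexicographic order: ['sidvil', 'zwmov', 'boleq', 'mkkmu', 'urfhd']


Compare strings character by character (the first differing letter decides):
  'boleq' < 'mkkmu' since 'b' < 'm' at position 1
  'mkkmu' < 'sidvil' since 'm' < 's' at position 1
  'sidvil' < 'urfhd' since 's' < 'u' at position 1
  'urfhd' < 'zwmov' since 'u' < 'z' at position 1
Chaining these comparisons gives the alphabetical order.
Final answer: ['boleq', 'mkkmu', 'sidvil', 'urfhd', 'zwmov']


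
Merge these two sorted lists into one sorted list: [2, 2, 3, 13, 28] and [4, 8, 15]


List A: [2, 2, 3, 13, 28]
List B: [4, 8, 15]
Repeatedly compare the front elements and take the smaller:
  2 vs 4 -> take 2
  2 vs 4 -> take 2
  3 vs 4 -> take 3
  13 vs 4 -> take 4
  13 vs 8 -> take 8
  13 vs 15 -> take 13
  28 vs 15 -> take 15
  B is exhausted; append the rest of A: [28]
Final answer: [2, 2, 3, 4, 8, 13, 15, 28]


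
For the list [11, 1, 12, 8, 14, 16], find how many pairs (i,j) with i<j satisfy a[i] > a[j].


For each element, count the later elements that are smaller than it:
  11 (index 0): smaller elements after it = [1, 8] -> 2
  1 (index 1): smaller elements after it = [] -> 0
  12 (index 2): smaller elements after it = [8] -> 1
  8 (index 3): smaller elements after it = [] -> 0
  14 (index 4): smaller elements after it = [] -> 0
Total inversions = 2 + 0 + 1 + 0 + 0 = 3
Final answer: 3


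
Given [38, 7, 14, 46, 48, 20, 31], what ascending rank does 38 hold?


Sort ascending: [7, 14, 20, 31, 38, 46, 48]
Find 38 in the sorted list.
38 is at position 5 (1-indexed).
Final answer: 5


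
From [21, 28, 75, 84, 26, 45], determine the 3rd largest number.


Sort descending: [84, 75, 45, 28, 26, 21]
The 3rd element (1-indexed) is at index 2.
Value = 45
Final answer: 45


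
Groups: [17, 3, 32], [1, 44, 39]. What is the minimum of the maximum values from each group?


Find max of each group:
  Group 1: [17, 3, 32] -> max = 32
  Group 2: [1, 44, 39] -> max = 44
Maxes: [32, 44]
Minimum of maxes = 32
Final answer: 32


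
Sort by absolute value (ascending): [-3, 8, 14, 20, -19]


Compute absolute values:
  |-3| = 3
  |8| = 8
  |14| = 14
  |20| = 20
  |-19| = 19
Absolute values in increasing order: 3 < 8 < 14 < 19 < 20
Listing the original numbers in that order gives the answer.
Final answer: [-3, 8, 14, -19, 20]


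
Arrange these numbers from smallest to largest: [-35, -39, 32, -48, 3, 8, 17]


Original list: [-35, -39, 32, -48, 3, 8, 17]
Repeatedly take the smallest remaining element:
  Remaining [-35, -39, 32, -48, 3, 8, 17] -> smallest is -48
  Remaining [-35, -39, 32, 3, 8, 17] -> smallest is -39
  Remaining [-35, 32, 3, 8, 17] -> smallest is -35
  Remaining [32, 3, 8, 17] -> smallest is 3
  Remaining [32, 8, 17] -> smallest is 8
  Remaining [32, 17] -> smallest is 17
  Remaining [32] -> smallest is 32
Collecting the picks in order gives the sorted list.
Final answer: [-48, -39, -35, 3, 8, 17, 32]


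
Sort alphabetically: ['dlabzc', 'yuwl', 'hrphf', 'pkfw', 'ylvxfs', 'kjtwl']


Compare strings character by character (the first differing letter decides):
  'dlabzc' < 'hrphf' since 'd' < 'h' at position 1
  'hrphf' < 'kjtwl' since 'h' < 'k' at position 1
  'kjtwl' < 'pkfw' since 'k' < 'p' at position 1
  'pkfw' < 'ylvxfs' since 'p' < 'y' at position 1
  'ylvxfs' < 'yuwl' since 'l' < 'u' at position 2
Chaining these comparisons gives the alphabetical order.
Final answer: ['dlabzc', 'hrphf', 'kjtwl', 'pkfw', 'ylvxfs', 'yuwl']


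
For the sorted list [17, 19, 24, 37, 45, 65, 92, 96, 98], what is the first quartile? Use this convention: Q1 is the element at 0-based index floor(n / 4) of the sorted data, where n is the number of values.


The list has n = 9 elements.
Q1 index = floor(9 / 4) = floor(2.25) = 2
Counting from index 0 in the sorted data, the element at index 2 is 24.
Final answer: 24


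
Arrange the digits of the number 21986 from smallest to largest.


The number 21986 has digits: 2, 1, 9, 8, 6
Sorted: 1, 2, 6, 8, 9
Joining the sorted digits gives the result.
Final answer: 12689


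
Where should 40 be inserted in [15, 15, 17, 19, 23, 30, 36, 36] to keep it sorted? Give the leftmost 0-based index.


List is sorted: [15, 15, 17, 19, 23, 30, 36, 36]
We need the leftmost position where 40 can be inserted, i.e. the first index whose element is >= 40 (or the end of the list if none is).
Binary search with low=0, high=8 (0-based indices):
  low=0, high=8, mid=4: a[4]=23 < 40, so low = 5
  low=5, high=8, mid=6: a[6]=36 < 40, so low = 7
  low=7, high=8, mid=7: a[7]=36 < 40, so low = 8
Now low = high = 8, so the insertion index is 8.
Final answer: 8


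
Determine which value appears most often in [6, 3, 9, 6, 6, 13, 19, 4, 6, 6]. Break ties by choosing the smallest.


Count the frequency of each value:
  3 appears 1 time(s)
  4 appears 1 time(s)
  6 appears 5 time(s)
  9 appears 1 time(s)
  13 appears 1 time(s)
  19 appears 1 time(s)
Maximum frequency is 5.
Only 6 reaches that frequency, so it is the mode.
Final answer: 6


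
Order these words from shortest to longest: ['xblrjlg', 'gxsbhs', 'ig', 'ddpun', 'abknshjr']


Compute lengths:
  'xblrjlg' has length 7
  'gxsbhs' has length 6
  'ig' has length 2
  'ddpun' has length 5
  'abknshjr' has length 8
Lengths in increasing order: 2 < 5 < 6 < 7 < 8
Listing the words in that order gives the answer.
Final answer: ['ig', 'ddpun', 'gxsbhs', 'xblrjlg', 'abknshjr']


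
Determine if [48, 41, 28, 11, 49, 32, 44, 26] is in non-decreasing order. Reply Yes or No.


Check consecutive pairs:
  48 <= 41? False
  41 <= 28? False
  28 <= 11? False
  11 <= 49? True
  49 <= 32? False
  32 <= 44? True
  44 <= 26? False
5 consecutive pair(s) are out of order, so the list is not sorted.
Final answer: No


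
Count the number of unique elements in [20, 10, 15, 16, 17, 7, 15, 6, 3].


List all unique values:
Distinct values: [3, 6, 7, 10, 15, 16, 17, 20]
Count = 8
Final answer: 8


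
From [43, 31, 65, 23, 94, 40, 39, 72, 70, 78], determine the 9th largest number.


Sort descending: [94, 78, 72, 70, 65, 43, 40, 39, 31, 23]
The 9th element (1-indexed) is at index 8.
Value = 31
Final answer: 31


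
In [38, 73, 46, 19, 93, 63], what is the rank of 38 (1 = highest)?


Sort descending: [93, 73, 63, 46, 38, 19]
Find 38 in the sorted list.
38 is at position 5.
Final answer: 5


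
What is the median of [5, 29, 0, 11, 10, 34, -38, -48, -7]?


First, sort the list: [-48, -38, -7, 0, 5, 10, 11, 29, 34]
The list has 9 elements (odd count).
The middle index is 4 (0-based), and the element there is 5.
Final answer: 5


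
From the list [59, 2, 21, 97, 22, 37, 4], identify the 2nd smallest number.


Sort ascending: [2, 4, 21, 22, 37, 59, 97]
The 2nd element (1-indexed) is at index 1.
Value = 4
Final answer: 4


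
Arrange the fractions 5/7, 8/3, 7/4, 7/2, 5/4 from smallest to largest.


Convert to decimal for comparison:
  5/7 = 0.7143
  8/3 = 2.6667
  7/4 = 1.75
  7/2 = 3.5
  5/4 = 1.25
Decimals in increasing order: 0.7143 < 1.25 < 1.75 < 2.6667 < 3.5
Writing each back as its fraction gives the sorted order.
Final answer: 5/7, 5/4, 7/4, 8/3, 7/2


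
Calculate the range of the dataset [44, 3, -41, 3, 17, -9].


Maximum value: 44
Minimum value: -41
Range = 44 - (-41) = 85
Final answer: 85


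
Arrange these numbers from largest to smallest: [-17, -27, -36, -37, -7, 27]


Original list: [-17, -27, -36, -37, -7, 27]
Repeatedly take the largest remaining element:
  Remaining [-17, -27, -36, -37, -7, 27] -> largest is 27
  Remaining [-17, -27, -36, -37, -7] -> largest is -7
  Remaining [-17, -27, -36, -37] -> largest is -17
  Remaining [-27, -36, -37] -> largest is -27
  Remaining [-36, -37] -> largest is -36
  Remaining [-37] -> largest is -37
Collecting the picks in order gives the descending list.
Final answer: [27, -7, -17, -27, -36, -37]


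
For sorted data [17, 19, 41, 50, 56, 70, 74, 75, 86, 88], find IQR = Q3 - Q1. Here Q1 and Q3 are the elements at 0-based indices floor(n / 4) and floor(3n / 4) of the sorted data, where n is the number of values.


The data has n = 10 elements.
Q1 index = floor(10 / 4) = floor(2.5) = 2; Q3 index = floor(3 * 10 / 4) = floor(7.5) = 7
Q1 = element at index 2 = 41
Q3 = element at index 7 = 75
IQR = 75 - 41 = 34
Final answer: 34


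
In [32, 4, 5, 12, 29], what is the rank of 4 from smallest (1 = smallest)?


Sort ascending: [4, 5, 12, 29, 32]
Find 4 in the sorted list.
4 is at position 1 (1-indexed).
Final answer: 1


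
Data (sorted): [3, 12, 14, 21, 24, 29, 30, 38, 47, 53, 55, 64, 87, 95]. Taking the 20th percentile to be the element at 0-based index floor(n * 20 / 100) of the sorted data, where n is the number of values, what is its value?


The dataset has n = 14 elements.
Index = floor(14 * 20 / 100) = floor(280 / 100) = floor(2.8) = 2
Counting from index 0 in the sorted data, the element at index 2 is 14.
Final answer: 14


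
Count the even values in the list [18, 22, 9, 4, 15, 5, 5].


Check each element:
  18 is even
  22 is even
  9 is odd
  4 is even
  15 is odd
  5 is odd
  5 is odd
Evens: [18, 22, 4]
Count of evens = 3
Final answer: 3


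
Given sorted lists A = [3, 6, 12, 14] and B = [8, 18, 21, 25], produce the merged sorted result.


List A: [3, 6, 12, 14]
List B: [8, 18, 21, 25]
Repeatedly compare the front elements and take the smaller:
  3 vs 8 -> take 3
  6 vs 8 -> take 6
  12 vs 8 -> take 8
  12 vs 18 -> take 12
  14 vs 18 -> take 14
  A is exhausted; append the rest of B: [18, 21, 25]
Final answer: [3, 6, 8, 12, 14, 18, 21, 25]


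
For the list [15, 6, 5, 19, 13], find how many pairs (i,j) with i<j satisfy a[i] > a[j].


For each element, count the later elements that are smaller than it:
  15 (index 0): smaller elements after it = [6, 5, 13] -> 3
  6 (index 1): smaller elements after it = [5] -> 1
  5 (index 2): smaller elements after it = [] -> 0
  19 (index 3): smaller elements after it = [13] -> 1
Total inversions = 3 + 1 + 0 + 1 = 5
Final answer: 5


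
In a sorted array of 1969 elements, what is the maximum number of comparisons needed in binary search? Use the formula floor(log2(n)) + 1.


Binary search halves the search space each step.
Maximum comparisons = floor(log2(1969)) + 1
log2(1969) = 10.9432
floor(log2(1969)) = 10, so 10 + 1 = 11
Final answer: 11


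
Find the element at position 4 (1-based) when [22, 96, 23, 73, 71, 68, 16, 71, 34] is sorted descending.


Sort descending: [96, 73, 71, 71, 68, 34, 23, 22, 16]
The 4th element (1-indexed) is at index 3.
Value = 71
Final answer: 71


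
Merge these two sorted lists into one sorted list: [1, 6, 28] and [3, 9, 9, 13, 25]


List A: [1, 6, 28]
List B: [3, 9, 9, 13, 25]
Repeatedly compare the front elements and take the smaller:
  1 vs 3 -> take 1
  6 vs 3 -> take 3
  6 vs 9 -> take 6
  28 vs 9 -> take 9
  28 vs 9 -> take 9
  28 vs 13 -> take 13
  28 vs 25 -> take 25
  B is exhausted; append the rest of A: [28]
Final answer: [1, 3, 6, 9, 9, 13, 25, 28]


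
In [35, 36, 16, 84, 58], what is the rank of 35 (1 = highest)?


Sort descending: [84, 58, 36, 35, 16]
Find 35 in the sorted list.
35 is at position 4.
Final answer: 4


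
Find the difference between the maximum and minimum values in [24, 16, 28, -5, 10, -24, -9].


Maximum value: 28
Minimum value: -24
Range = 28 - (-24) = 52
Final answer: 52


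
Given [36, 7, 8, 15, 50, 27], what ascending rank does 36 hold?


Sort ascending: [7, 8, 15, 27, 36, 50]
Find 36 in the sorted list.
36 is at position 5 (1-indexed).
Final answer: 5


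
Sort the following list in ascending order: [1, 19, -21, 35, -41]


Original list: [1, 19, -21, 35, -41]
Repeatedly take the smallest remaining element:
  Remaining [1, 19, -21, 35, -41] -> smallest is -41
  Remaining [1, 19, -21, 35] -> smallest is -21
  Remaining [1, 19, 35] -> smallest is 1
  Remaining [19, 35] -> smallest is 19
  Remaining [35] -> smallest is 35
Collecting the picks in order gives the sorted list.
Final answer: [-41, -21, 1, 19, 35]


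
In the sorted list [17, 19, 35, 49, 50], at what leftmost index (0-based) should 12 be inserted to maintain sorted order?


List is sorted: [17, 19, 35, 49, 50]
We need the leftmost position where 12 can be inserted, i.e. the first index whose element is >= 12 (or the end of the list if none is).
Binary search with low=0, high=5 (0-based indices):
  low=0, high=5, mid=2: a[2]=35 >= 12, so high = 2
  low=0, high=2, mid=1: a[1]=19 >= 12, so high = 1
  low=0, high=1, mid=0: a[0]=17 >= 12, so high = 0
Now low = high = 0, so the insertion index is 0.
Final answer: 0


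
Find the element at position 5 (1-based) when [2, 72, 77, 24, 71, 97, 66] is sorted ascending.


Sort ascending: [2, 24, 66, 71, 72, 77, 97]
The 5th element (1-indexed) is at index 4.
Value = 72
Final answer: 72


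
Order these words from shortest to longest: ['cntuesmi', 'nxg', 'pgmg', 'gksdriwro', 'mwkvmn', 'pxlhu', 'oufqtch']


Compute lengths:
  'cntuesmi' has length 8
  'nxg' has length 3
  'pgmg' has length 4
  'gksdriwro' has length 9
  'mwkvmn' has length 6
  'pxlhu' has length 5
  'oufqtch' has length 7
Lengths in increasing order: 3 < 4 < 5 < 6 < 7 < 8 < 9
Listing the words in that order gives the answer.
Final answer: ['nxg', 'pgmg', 'pxlhu', 'mwkvmn', 'oufqtch', 'cntuesmi', 'gksdriwro']


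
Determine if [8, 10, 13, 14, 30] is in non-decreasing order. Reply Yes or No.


Check consecutive pairs:
  8 <= 10? True
  10 <= 13? True
  13 <= 14? True
  14 <= 30? True
Every consecutive pair is in order, so the list is non-decreasing.
Final answer: Yes


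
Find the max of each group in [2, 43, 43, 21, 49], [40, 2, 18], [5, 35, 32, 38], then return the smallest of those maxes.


Find max of each group:
  Group 1: [2, 43, 43, 21, 49] -> max = 49
  Group 2: [40, 2, 18] -> max = 40
  Group 3: [5, 35, 32, 38] -> max = 38
Maxes: [49, 40, 38]
Minimum of maxes = 38
Final answer: 38


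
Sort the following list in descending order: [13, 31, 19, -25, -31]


Original list: [13, 31, 19, -25, -31]
Repeatedly take the largest remaining element:
  Remaining [13, 31, 19, -25, -31] -> largest is 31
  Remaining [13, 19, -25, -31] -> largest is 19
  Remaining [13, -25, -31] -> largest is 13
  Remaining [-25, -31] -> largest is -25
  Remaining [-31] -> largest is -31
Collecting the picks in order gives the descending list.
Final answer: [31, 19, 13, -25, -31]


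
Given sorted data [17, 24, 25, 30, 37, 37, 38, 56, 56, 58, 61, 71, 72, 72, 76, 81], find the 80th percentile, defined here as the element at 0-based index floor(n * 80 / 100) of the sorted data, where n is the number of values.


The dataset has n = 16 elements.
Index = floor(16 * 80 / 100) = floor(1280 / 100) = floor(12.8) = 12
Counting from index 0 in the sorted data, the element at index 12 is 72.
Final answer: 72


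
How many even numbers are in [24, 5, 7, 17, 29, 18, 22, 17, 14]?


Check each element:
  24 is even
  5 is odd
  7 is odd
  17 is odd
  29 is odd
  18 is even
  22 is even
  17 is odd
  14 is even
Evens: [24, 18, 22, 14]
Count of evens = 4
Final answer: 4


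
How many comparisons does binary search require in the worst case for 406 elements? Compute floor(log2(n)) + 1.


Binary search halves the search space each step.
Maximum comparisons = floor(log2(406)) + 1
log2(406) = 8.6653
floor(log2(406)) = 8, so 8 + 1 = 9
Final answer: 9


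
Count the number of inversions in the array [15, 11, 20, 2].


For each element, count the later elements that are smaller than it:
  15 (index 0): smaller elements after it = [11, 2] -> 2
  11 (index 1): smaller elements after it = [2] -> 1
  20 (index 2): smaller elements after it = [2] -> 1
Total inversions = 2 + 1 + 1 = 4
Final answer: 4


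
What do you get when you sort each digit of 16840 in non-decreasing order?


The number 16840 has digits: 1, 6, 8, 4, 0
Sorted: 0, 1, 4, 6, 8
Joining the sorted digits gives the result.
Final answer: 01468


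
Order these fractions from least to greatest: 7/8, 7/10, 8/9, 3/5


Convert to decimal for comparison:
  7/8 = 0.875
  7/10 = 0.7
  8/9 = 0.8889
  3/5 = 0.6
Decimals in increasing order: 0.6 < 0.7 < 0.875 < 0.8889
Writing each back as its fraction gives the sorted order.
Final answer: 3/5, 7/10, 7/8, 8/9


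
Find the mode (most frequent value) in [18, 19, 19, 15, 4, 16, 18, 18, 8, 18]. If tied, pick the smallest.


Count the frequency of each value:
  4 appears 1 time(s)
  8 appears 1 time(s)
  15 appears 1 time(s)
  16 appears 1 time(s)
  18 appears 4 time(s)
  19 appears 2 time(s)
Maximum frequency is 4.
Only 18 reaches that frequency, so it is the mode.
Final answer: 18


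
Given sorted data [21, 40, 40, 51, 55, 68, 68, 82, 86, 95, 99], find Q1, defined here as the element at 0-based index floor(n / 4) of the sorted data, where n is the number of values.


The list has n = 11 elements.
Q1 index = floor(11 / 4) = floor(2.75) = 2
Counting from index 0 in the sorted data, the element at index 2 is 40.
Final answer: 40


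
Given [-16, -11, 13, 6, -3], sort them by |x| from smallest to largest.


Compute absolute values:
  |-16| = 16
  |-11| = 11
  |13| = 13
  |6| = 6
  |-3| = 3
Absolute values in increasing order: 3 < 6 < 11 < 13 < 16
Listing the original numbers in that order gives the answer.
Final answer: [-3, 6, -11, 13, -16]


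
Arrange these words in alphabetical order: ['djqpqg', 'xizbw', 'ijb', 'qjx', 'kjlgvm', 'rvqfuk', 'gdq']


Compare strings character by character (the first differing letter decides):
  'djqpqg' < 'gdq' since 'd' < 'g' at position 1
  'gdq' < 'ijb' since 'g' < 'i' at position 1
  'ijb' < 'kjlgvm' since 'i' < 'k' at position 1
  'kjlgvm' < 'qjx' since 'k' < 'q' at position 1
  'qjx' < 'rvqfuk' since 'q' < 'r' at position 1
  'rvqfuk' < 'xizbw' since 'r' < 'x' at position 1
Chaining these comparisons gives the alphabetical order.
Final answer: ['djqpqg', 'gdq', 'ijb', 'kjlgvm', 'qjx', 'rvqfuk', 'xizbw']


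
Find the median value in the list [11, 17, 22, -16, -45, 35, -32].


First, sort the list: [-45, -32, -16, 11, 17, 22, 35]
The list has 7 elements (odd count).
The middle index is 3 (0-based), and the element there is 11.
Final answer: 11


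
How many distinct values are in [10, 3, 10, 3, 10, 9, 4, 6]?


List all unique values:
Distinct values: [3, 4, 6, 9, 10]
Count = 5
Final answer: 5


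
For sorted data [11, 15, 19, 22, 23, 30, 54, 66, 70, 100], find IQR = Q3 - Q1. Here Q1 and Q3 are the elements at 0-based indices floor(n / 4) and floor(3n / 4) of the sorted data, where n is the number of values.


The data has n = 10 elements.
Q1 index = floor(10 / 4) = floor(2.5) = 2; Q3 index = floor(3 * 10 / 4) = floor(7.5) = 7
Q1 = element at index 2 = 19
Q3 = element at index 7 = 66
IQR = 66 - 19 = 47
Final answer: 47


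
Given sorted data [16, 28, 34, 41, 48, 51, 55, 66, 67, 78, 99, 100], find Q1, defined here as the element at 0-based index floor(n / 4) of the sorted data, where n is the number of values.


The list has n = 12 elements.
Q1 index = floor(12 / 4) = floor(3) = 3
Counting from index 0 in the sorted data, the element at index 3 is 41.
Final answer: 41


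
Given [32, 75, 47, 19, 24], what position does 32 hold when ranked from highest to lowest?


Sort descending: [75, 47, 32, 24, 19]
Find 32 in the sorted list.
32 is at position 3.
Final answer: 3


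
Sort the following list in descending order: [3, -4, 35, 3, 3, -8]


Original list: [3, -4, 35, 3, 3, -8]
Repeatedly take the largest remaining element:
  Remaining [3, -4, 35, 3, 3, -8] -> largest is 35
  Remaining [3, -4, 3, 3, -8] -> largest is 3
  Remaining [-4, 3, 3, -8] -> largest is 3
  Remaining [-4, 3, -8] -> largest is 3
  Remaining [-4, -8] -> largest is -4
  Remaining [-8] -> largest is -8
Collecting the picks in order gives the descending list.
Final answer: [35, 3, 3, 3, -4, -8]


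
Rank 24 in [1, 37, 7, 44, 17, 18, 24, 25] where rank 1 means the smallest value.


Sort ascending: [1, 7, 17, 18, 24, 25, 37, 44]
Find 24 in the sorted list.
24 is at position 5 (1-indexed).
Final answer: 5
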